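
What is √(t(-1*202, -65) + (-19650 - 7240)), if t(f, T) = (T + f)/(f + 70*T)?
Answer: I*√468530381/132 ≈ 163.98*I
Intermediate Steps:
t(f, T) = (T + f)/(f + 70*T)
√(t(-1*202, -65) + (-19650 - 7240)) = √((-65 - 1*202)/(-1*202 + 70*(-65)) + (-19650 - 7240)) = √((-65 - 202)/(-202 - 4550) - 26890) = √(-267/(-4752) - 26890) = √(-1/4752*(-267) - 26890) = √(89/1584 - 26890) = √(-42593671/1584) = I*√468530381/132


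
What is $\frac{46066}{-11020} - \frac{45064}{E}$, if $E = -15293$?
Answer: $- \frac{103941029}{84264430} \approx -1.2335$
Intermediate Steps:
$\frac{46066}{-11020} - \frac{45064}{E} = \frac{46066}{-11020} - \frac{45064}{-15293} = 46066 \left(- \frac{1}{11020}\right) - - \frac{45064}{15293} = - \frac{23033}{5510} + \frac{45064}{15293} = - \frac{103941029}{84264430}$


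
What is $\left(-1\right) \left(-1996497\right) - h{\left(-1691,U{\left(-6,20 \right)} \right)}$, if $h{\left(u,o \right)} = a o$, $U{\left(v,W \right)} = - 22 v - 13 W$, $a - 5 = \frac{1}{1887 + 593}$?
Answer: $\frac{309556243}{155} \approx 1.9971 \cdot 10^{6}$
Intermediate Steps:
$a = \frac{12401}{2480}$ ($a = 5 + \frac{1}{1887 + 593} = 5 + \frac{1}{2480} = \frac{12401}{2480} \approx 5.0004$)
$h{\left(u,o \right)} = \frac{12401 o}{2480}$
$\left(-1\right) \left(-1996497\right) - h{\left(-1691,U{\left(-6,20 \right)} \right)} = \left(-1\right) \left(-1996497\right) - \frac{12401 \left(\left(-22\right) \left(-6\right) - 260\right)}{2480} = 1996497 - \frac{12401 \left(132 - 260\right)}{2480} = 1996497 - \frac{12401}{2480} \left(-128\right) = 1996497 - - \frac{99208}{155} = 1996497 + \frac{99208}{155} = \frac{309556243}{155}$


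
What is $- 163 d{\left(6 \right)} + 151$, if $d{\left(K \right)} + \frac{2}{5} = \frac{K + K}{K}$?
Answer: $- \frac{549}{5} \approx -109.8$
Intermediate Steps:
$d{\left(K \right)} = \frac{8}{5}$ ($d{\left(K \right)} = - \frac{2}{5} + \frac{K + K}{K} = - \frac{2}{5} + \frac{2 K}{K} = - \frac{2}{5} + 2 = \frac{8}{5}$)
$- 163 d{\left(6 \right)} + 151 = \left(-163\right) \frac{8}{5} + 151 = - \frac{1304}{5} + 151 = - \frac{549}{5}$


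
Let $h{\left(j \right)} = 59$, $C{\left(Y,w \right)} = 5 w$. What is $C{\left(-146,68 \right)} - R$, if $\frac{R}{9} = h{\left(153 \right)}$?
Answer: $-191$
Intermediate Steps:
$R = 531$ ($R = 9 \cdot 59 = 531$)
$C{\left(-146,68 \right)} - R = 5 \cdot 68 - 531 = 340 - 531 = -191$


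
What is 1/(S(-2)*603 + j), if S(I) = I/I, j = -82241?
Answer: -1/81638 ≈ -1.2249e-5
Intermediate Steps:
S(I) = 1
1/(S(-2)*603 + j) = 1/(1*603 - 82241) = 1/(603 - 82241) = 1/(-81638) = -1/81638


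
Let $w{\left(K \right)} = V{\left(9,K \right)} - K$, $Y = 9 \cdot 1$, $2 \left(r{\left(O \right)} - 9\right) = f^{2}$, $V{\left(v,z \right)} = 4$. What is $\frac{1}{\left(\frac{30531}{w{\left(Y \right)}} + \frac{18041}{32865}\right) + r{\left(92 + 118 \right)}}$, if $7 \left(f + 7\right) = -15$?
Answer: $- \frac{230055}{1392949699} \approx -0.00016516$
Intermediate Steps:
$f = - \frac{64}{7}$ ($f = -7 + \frac{1}{7} \left(-15\right) = -7 - \frac{15}{7} = - \frac{64}{7} \approx -9.1429$)
$r{\left(O \right)} = \frac{2489}{49}$ ($r{\left(O \right)} = 9 + \frac{\left(- \frac{64}{7}\right)^{2}}{2} = 9 + \frac{1}{2} \cdot \frac{4096}{49} = 9 + \frac{2048}{49} = \frac{2489}{49}$)
$Y = 9$
$w{\left(K \right)} = 4 - K$
$\frac{1}{\left(\frac{30531}{w{\left(Y \right)}} + \frac{18041}{32865}\right) + r{\left(92 + 118 \right)}} = \frac{1}{\left(\frac{30531}{4 - 9} + \frac{18041}{32865}\right) + \frac{2489}{49}} = \frac{1}{\left(\frac{30531}{4 - 9} + 18041 \cdot \frac{1}{32865}\right) + \frac{2489}{49}} = \frac{1}{\left(\frac{30531}{-5} + \frac{18041}{32865}\right) + \frac{2489}{49}} = \frac{1}{\left(30531 \left(- \frac{1}{5}\right) + \frac{18041}{32865}\right) + \frac{2489}{49}} = \frac{1}{\left(- \frac{30531}{5} + \frac{18041}{32865}\right) + \frac{2489}{49}} = \frac{1}{- \frac{200662222}{32865} + \frac{2489}{49}} = \frac{1}{- \frac{1392949699}{230055}} = - \frac{230055}{1392949699}$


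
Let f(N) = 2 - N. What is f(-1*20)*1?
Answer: 22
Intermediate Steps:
f(-1*20)*1 = (2 - (-1)*20)*1 = (2 - 1*(-20))*1 = (2 + 20)*1 = 22*1 = 22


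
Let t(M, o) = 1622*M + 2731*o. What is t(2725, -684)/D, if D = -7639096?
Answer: -1275973/3819548 ≈ -0.33406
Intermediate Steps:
t(2725, -684)/D = (1622*2725 + 2731*(-684))/(-7639096) = (4419950 - 1868004)*(-1/7639096) = 2551946*(-1/7639096) = -1275973/3819548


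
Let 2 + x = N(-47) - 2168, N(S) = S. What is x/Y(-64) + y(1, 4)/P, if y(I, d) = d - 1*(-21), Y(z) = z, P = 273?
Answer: 606841/17472 ≈ 34.732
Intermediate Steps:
y(I, d) = 21 + d (y(I, d) = d + 21 = 21 + d)
x = -2217 (x = -2 + (-47 - 2168) = -2 - 2215 = -2217)
x/Y(-64) + y(1, 4)/P = -2217/(-64) + (21 + 4)/273 = -2217*(-1/64) + 25*(1/273) = 2217/64 + 25/273 = 606841/17472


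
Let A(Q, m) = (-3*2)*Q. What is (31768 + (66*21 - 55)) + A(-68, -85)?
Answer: 33507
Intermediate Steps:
A(Q, m) = -6*Q
(31768 + (66*21 - 55)) + A(-68, -85) = (31768 + (66*21 - 55)) - 6*(-68) = (31768 + (1386 - 55)) + 408 = (31768 + 1331) + 408 = 33099 + 408 = 33507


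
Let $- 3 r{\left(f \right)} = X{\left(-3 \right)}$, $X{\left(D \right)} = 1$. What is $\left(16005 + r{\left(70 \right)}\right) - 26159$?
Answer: $- \frac{30463}{3} \approx -10154.0$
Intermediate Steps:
$r{\left(f \right)} = - \frac{1}{3}$ ($r{\left(f \right)} = \left(- \frac{1}{3}\right) 1 = - \frac{1}{3}$)
$\left(16005 + r{\left(70 \right)}\right) - 26159 = \left(16005 - \frac{1}{3}\right) - 26159 = \frac{48014}{3} - 26159 = - \frac{30463}{3}$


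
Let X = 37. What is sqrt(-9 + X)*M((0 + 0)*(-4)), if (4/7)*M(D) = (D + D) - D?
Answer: 0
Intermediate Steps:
M(D) = 7*D/4 (M(D) = 7*((D + D) - D)/4 = 7*(2*D - D)/4 = 7*D/4)
sqrt(-9 + X)*M((0 + 0)*(-4)) = sqrt(-9 + 37)*(7*((0 + 0)*(-4))/4) = sqrt(28)*(7*(0*(-4))/4) = (2*sqrt(7))*((7/4)*0) = (2*sqrt(7))*0 = 0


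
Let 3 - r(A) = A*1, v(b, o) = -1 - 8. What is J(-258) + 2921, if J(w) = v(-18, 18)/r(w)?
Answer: 84708/29 ≈ 2921.0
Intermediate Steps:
v(b, o) = -9
r(A) = 3 - A
J(w) = -9/(3 - w)
J(-258) + 2921 = 9/(-3 - 258) + 2921 = 9/(-261) + 2921 = 9*(-1/261) + 2921 = -1/29 + 2921 = 84708/29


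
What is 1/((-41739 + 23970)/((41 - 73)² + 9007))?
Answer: -10031/17769 ≈ -0.56452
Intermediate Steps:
1/((-41739 + 23970)/((41 - 73)² + 9007)) = 1/(-17769/((-32)² + 9007)) = 1/(-17769/(1024 + 9007)) = 1/(-17769/10031) = -10031/17769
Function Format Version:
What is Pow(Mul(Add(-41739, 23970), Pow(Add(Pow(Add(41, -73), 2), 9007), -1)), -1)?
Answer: Rational(-10031, 17769) ≈ -0.56452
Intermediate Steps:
Pow(Mul(Add(-41739, 23970), Pow(Add(Pow(Add(41, -73), 2), 9007), -1)), -1) = Pow(Mul(-17769, Pow(Add(Pow(-32, 2), 9007), -1)), -1) = Pow(Mul(-17769, Pow(Add(1024, 9007), -1)), -1) = Pow(Mul(-17769, Pow(10031, -1)), -1) = Pow(Mul(-17769, Rational(1, 10031)), -1) = Pow(Rational(-17769, 10031), -1) = Rational(-10031, 17769)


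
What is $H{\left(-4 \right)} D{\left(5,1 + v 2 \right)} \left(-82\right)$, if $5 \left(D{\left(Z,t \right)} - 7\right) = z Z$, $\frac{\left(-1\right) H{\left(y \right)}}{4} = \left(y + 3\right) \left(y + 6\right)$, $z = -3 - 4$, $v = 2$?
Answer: $0$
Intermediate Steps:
$z = -7$ ($z = -3 - 4 = -7$)
$H{\left(y \right)} = - 4 \left(3 + y\right) \left(6 + y\right)$ ($H{\left(y \right)} = - 4 \left(y + 3\right) \left(y + 6\right) = - 4 \left(3 + y\right) \left(6 + y\right)$)
$D{\left(Z,t \right)} = 7 - \frac{7 Z}{5}$ ($D{\left(Z,t \right)} = 7 + \frac{\left(-7\right) Z}{5} = 7 - \frac{7 Z}{5}$)
$H{\left(-4 \right)} D{\left(5,1 + v 2 \right)} \left(-82\right) = \left(-72 - -144 - 4 \left(-4\right)^{2}\right) \left(7 - 7\right) \left(-82\right) = \left(-72 + 144 - 64\right) \left(7 - 7\right) \left(-82\right) = \left(-72 + 144 - 64\right) 0 \left(-82\right) = 8 \cdot 0 \left(-82\right) = 0 \left(-82\right) = 0$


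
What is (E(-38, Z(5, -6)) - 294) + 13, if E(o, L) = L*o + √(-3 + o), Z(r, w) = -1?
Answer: -243 + I*√41 ≈ -243.0 + 6.4031*I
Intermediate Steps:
E(o, L) = √(-3 + o) + L*o
(E(-38, Z(5, -6)) - 294) + 13 = ((√(-3 - 38) - 1*(-38)) - 294) + 13 = ((√(-41) + 38) - 294) + 13 = ((I*√41 + 38) - 294) + 13 = ((38 + I*√41) - 294) + 13 = (-256 + I*√41) + 13 = -243 + I*√41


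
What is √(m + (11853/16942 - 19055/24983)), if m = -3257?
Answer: I*√315578778963731682/9843302 ≈ 57.071*I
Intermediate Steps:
√(m + (11853/16942 - 19055/24983)) = √(-3257 + (11853/16942 - 19055/24983)) = √(-3257 - 621077/9843302) = √(-32060255691/9843302) = I*√315578778963731682/9843302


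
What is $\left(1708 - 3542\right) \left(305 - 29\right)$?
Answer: $-506184$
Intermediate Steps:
$\left(1708 - 3542\right) \left(305 - 29\right) = \left(-1834\right) 276 = -506184$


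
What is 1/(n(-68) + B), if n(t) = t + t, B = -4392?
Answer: -1/4528 ≈ -0.00022085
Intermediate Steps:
n(t) = 2*t
1/(n(-68) + B) = 1/(2*(-68) - 4392) = 1/(-136 - 4392) = 1/(-4528) = -1/4528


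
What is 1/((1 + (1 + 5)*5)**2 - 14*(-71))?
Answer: 1/1955 ≈ 0.00051151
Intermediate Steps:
1/((1 + (1 + 5)*5)**2 - 14*(-71)) = 1/((1 + 6*5)**2 + 994) = 1/((1 + 30)**2 + 994) = 1/(31**2 + 994) = 1/(961 + 994) = 1/1955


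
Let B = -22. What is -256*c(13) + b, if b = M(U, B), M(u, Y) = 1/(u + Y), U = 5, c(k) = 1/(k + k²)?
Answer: -2267/1547 ≈ -1.4654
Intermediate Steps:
M(u, Y) = 1/(Y + u)
b = -1/17 (b = 1/(-22 + 5) = 1/(-17) = -1/17 ≈ -0.058824)
-256*c(13) + b = -256/(13*(1 + 13)) - 1/17 = -256/(13*14) - 1/17 = -256*1/182 - 1/17 = -128/91 - 1/17 = -2267/1547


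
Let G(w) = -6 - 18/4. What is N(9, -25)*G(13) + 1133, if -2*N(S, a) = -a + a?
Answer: 1133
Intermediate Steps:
G(w) = -21/2 (G(w) = -6 - 18/4 = -6 - 1*9/2 = -6 - 9/2 = -21/2)
N(S, a) = 0 (N(S, a) = -(-a + a)/2 = -½*0 = 0)
N(9, -25)*G(13) + 1133 = 0*(-21/2) + 1133 = 0 + 1133 = 1133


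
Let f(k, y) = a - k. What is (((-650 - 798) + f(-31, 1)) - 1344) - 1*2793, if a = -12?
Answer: -5566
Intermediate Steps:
f(k, y) = -12 - k
(((-650 - 798) + f(-31, 1)) - 1344) - 1*2793 = (((-650 - 798) + (-12 - 1*(-31))) - 1344) - 1*2793 = ((-1448 + (-12 + 31)) - 1344) - 2793 = ((-1448 + 19) - 1344) - 2793 = (-1429 - 1344) - 2793 = -2773 - 2793 = -5566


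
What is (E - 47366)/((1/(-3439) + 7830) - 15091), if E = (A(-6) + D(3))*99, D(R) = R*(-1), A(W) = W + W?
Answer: 167998589/24970580 ≈ 6.7279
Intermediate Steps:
A(W) = 2*W
D(R) = -R
E = -1485 (E = (2*(-6) - 1*3)*99 = (-12 - 3)*99 = -15*99 = -1485)
(E - 47366)/((1/(-3439) + 7830) - 15091) = (-1485 - 47366)/((1/(-3439) + 7830) - 15091) = -48851/((-1/3439 + 7830) - 15091) = -48851/(26927369/3439 - 15091) = -48851/(-24970580/3439) = -48851*(-3439/24970580) = 167998589/24970580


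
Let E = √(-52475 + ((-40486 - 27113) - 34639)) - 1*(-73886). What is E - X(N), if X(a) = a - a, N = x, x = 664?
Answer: 73886 + I*√154713 ≈ 73886.0 + 393.34*I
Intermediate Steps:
N = 664
X(a) = 0
E = 73886 + I*√154713 (E = √(-52475 + (-67599 - 34639)) + 73886 = √(-52475 - 102238) + 73886 = √(-154713) + 73886 = I*√154713 + 73886 = 73886 + I*√154713 ≈ 73886.0 + 393.34*I)
E - X(N) = (73886 + I*√154713) - 1*0 = (73886 + I*√154713) + 0 = 73886 + I*√154713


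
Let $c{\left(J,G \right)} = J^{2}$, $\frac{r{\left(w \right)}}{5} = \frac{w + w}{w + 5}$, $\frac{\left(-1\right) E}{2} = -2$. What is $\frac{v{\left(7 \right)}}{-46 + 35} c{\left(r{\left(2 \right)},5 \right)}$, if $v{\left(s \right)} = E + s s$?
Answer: $- \frac{21200}{539} \approx -39.332$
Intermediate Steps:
$E = 4$ ($E = \left(-2\right) \left(-2\right) = 4$)
$r{\left(w \right)} = \frac{10 w}{5 + w}$ ($r{\left(w \right)} = 5 \frac{w + w}{w + 5} = 5 \frac{2 w}{5 + w} = \frac{10 w}{5 + w}$)
$v{\left(s \right)} = 4 + s^{2}$ ($v{\left(s \right)} = 4 + s s = 4 + s^{2}$)
$\frac{v{\left(7 \right)}}{-46 + 35} c{\left(r{\left(2 \right)},5 \right)} = \frac{4 + 7^{2}}{-46 + 35} \left(10 \cdot 2 \frac{1}{5 + 2}\right)^{2} = \frac{4 + 49}{-11} \left(10 \cdot 2 \cdot \frac{1}{7}\right)^{2} = \left(- \frac{1}{11}\right) 53 \left(10 \cdot 2 \cdot \frac{1}{7}\right)^{2} = - \frac{53 \left(\frac{20}{7}\right)^{2}}{11} = \left(- \frac{53}{11}\right) \frac{400}{49} = - \frac{21200}{539}$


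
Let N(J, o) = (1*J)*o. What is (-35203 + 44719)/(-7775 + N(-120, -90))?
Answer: 9516/3025 ≈ 3.1458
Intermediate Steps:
N(J, o) = J*o
(-35203 + 44719)/(-7775 + N(-120, -90)) = (-35203 + 44719)/(-7775 - 120*(-90)) = 9516/(-7775 + 10800) = 9516/3025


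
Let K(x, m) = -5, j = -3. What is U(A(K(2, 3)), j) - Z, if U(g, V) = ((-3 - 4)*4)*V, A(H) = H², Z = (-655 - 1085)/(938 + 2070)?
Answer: 63603/752 ≈ 84.578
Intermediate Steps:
Z = -435/752 (Z = -1740/3008 = -1740*1/3008 = -435/752 ≈ -0.57846)
U(g, V) = -28*V (U(g, V) = (-7*4)*V = -28*V)
U(A(K(2, 3)), j) - Z = -28*(-3) - 1*(-435/752) = 84 + 435/752 = 63603/752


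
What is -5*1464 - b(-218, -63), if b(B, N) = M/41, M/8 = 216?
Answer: -301848/41 ≈ -7362.1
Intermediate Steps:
M = 1728 (M = 8*216 = 1728)
b(B, N) = 1728/41
-5*1464 - b(-218, -63) = -5*1464 - 1*1728/41 = -7320 - 1728/41 = -301848/41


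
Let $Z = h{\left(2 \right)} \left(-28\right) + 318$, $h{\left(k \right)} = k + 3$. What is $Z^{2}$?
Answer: $31684$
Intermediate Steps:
$h{\left(k \right)} = 3 + k$
$Z = 178$ ($Z = \left(3 + 2\right) \left(-28\right) + 318 = 5 \left(-28\right) + 318 = -140 + 318 = 178$)
$Z^{2} = 178^{2} = 31684$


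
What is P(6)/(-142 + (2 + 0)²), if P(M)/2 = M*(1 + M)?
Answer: -14/23 ≈ -0.60870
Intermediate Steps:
P(M) = 2*M*(1 + M) (P(M) = 2*(M*(1 + M)) = 2*M*(1 + M))
P(6)/(-142 + (2 + 0)²) = (2*6*(1 + 6))/(-142 + (2 + 0)²) = (2*6*7)/(-142 + 2²) = 84/(-142 + 4) = 84/(-138) = 84*(-1/138) = -14/23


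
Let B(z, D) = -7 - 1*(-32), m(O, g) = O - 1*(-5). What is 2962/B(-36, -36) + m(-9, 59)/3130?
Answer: 927096/7825 ≈ 118.48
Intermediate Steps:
m(O, g) = 5 + O (m(O, g) = O + 5 = 5 + O)
B(z, D) = 25 (B(z, D) = -7 + 32 = 25)
2962/B(-36, -36) + m(-9, 59)/3130 = 2962/25 + (5 - 9)/3130 = 2962*(1/25) - 4*1/3130 = 2962/25 - 2/1565 = 927096/7825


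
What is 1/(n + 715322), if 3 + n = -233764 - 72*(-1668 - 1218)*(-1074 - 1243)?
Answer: -1/480972509 ≈ -2.0791e-9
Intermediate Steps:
n = -481687831 (n = -3 + (-233764 - 72*(-1668 - 1218)*(-1074 - 1243)) = -3 + (-233764 - (-207792)*(-2317)) = -3 + (-233764 - 72*6686862) = -3 + (-233764 - 481454064) = -3 - 481687828 = -481687831)
1/(n + 715322) = 1/(-481687831 + 715322) = 1/(-480972509) = -1/480972509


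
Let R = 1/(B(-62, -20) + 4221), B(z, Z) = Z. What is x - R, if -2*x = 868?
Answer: -1823235/4201 ≈ -434.00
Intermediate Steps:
x = -434 (x = -1/2*868 = -434)
R = 1/4201 (R = 1/(-20 + 4221) = 1/4201 ≈ 0.00023804)
x - R = -434 - 1*1/4201 = -434 - 1/4201 = -1823235/4201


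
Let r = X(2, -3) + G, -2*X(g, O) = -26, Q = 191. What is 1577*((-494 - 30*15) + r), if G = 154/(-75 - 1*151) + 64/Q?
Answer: -31699668096/21583 ≈ -1.4687e+6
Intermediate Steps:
X(g, O) = 13 (X(g, O) = -1/2*(-26) = 13)
G = -7475/21583 (G = 154/(-75 - 1*151) + 64/191 = 154/(-75 - 151) + 64*(1/191) = 154/(-226) + 64/191 = 154*(-1/226) + 64/191 = -77/113 + 64/191 = -7475/21583 ≈ -0.34634)
r = 273104/21583 (r = 13 - 7475/21583 = 273104/21583 ≈ 12.654)
1577*((-494 - 30*15) + r) = 1577*((-494 - 30*15) + 273104/21583) = 1577*((-494 - 1*450) + 273104/21583) = 1577*((-494 - 450) + 273104/21583) = 1577*(-944 + 273104/21583) = 1577*(-20101248/21583) = -31699668096/21583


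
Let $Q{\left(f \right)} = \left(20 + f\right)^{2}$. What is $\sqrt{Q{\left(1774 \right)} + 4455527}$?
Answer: $\sqrt{7673963} \approx 2770.2$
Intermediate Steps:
$\sqrt{Q{\left(1774 \right)} + 4455527} = \sqrt{\left(20 + 1774\right)^{2} + 4455527} = \sqrt{1794^{2} + 4455527} = \sqrt{3218436 + 4455527} = \sqrt{7673963}$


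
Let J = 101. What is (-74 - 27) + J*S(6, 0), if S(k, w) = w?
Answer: -101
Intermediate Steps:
(-74 - 27) + J*S(6, 0) = (-74 - 27) + 101*0 = -101 + 0 = -101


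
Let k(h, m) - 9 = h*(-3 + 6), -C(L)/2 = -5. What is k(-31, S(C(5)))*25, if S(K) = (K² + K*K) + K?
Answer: -2100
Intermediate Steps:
C(L) = 10 (C(L) = -2*(-5) = 10)
S(K) = K + 2*K² (S(K) = (K² + K²) + K = 2*K² + K = K + 2*K²)
k(h, m) = 9 + 3*h (k(h, m) = 9 + h*(-3 + 6) = 9 + h*3 = 9 + 3*h)
k(-31, S(C(5)))*25 = (9 + 3*(-31))*25 = (9 - 93)*25 = -84*25 = -2100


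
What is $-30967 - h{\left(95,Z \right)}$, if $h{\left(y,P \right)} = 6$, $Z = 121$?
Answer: $-30973$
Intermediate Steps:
$-30967 - h{\left(95,Z \right)} = -30967 - 6 = -30973$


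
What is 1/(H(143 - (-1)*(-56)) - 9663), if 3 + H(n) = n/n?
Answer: -1/9665 ≈ -0.00010347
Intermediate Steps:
H(n) = -2 (H(n) = -3 + n/n = -3 + 1 = -2)
1/(H(143 - (-1)*(-56)) - 9663) = 1/(-2 - 9663) = 1/(-9665) = -1/9665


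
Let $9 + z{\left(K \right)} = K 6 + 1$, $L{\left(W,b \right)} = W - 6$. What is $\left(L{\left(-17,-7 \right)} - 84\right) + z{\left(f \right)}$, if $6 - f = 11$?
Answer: $-145$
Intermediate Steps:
$f = -5$ ($f = 6 - 11 = -5$)
$L{\left(W,b \right)} = -6 + W$ ($L{\left(W,b \right)} = W - 6 = -6 + W$)
$z{\left(K \right)} = -8 + 6 K$ ($z{\left(K \right)} = -9 + \left(K 6 + 1\right) = -9 + \left(6 K + 1\right) = -9 + \left(1 + 6 K\right) = -8 + 6 K$)
$\left(L{\left(-17,-7 \right)} - 84\right) + z{\left(f \right)} = \left(\left(-6 - 17\right) - 84\right) + \left(-8 + 6 \left(-5\right)\right) = \left(-23 - 84\right) - 38 = -107 - 38 = -145$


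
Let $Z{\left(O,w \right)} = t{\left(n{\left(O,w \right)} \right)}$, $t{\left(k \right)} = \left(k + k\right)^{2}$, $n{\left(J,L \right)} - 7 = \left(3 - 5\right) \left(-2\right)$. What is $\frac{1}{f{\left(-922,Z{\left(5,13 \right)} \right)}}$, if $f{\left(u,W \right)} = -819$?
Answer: $- \frac{1}{819} \approx -0.001221$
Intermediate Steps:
$n{\left(J,L \right)} = 11$ ($n{\left(J,L \right)} = 7 + \left(3 - 5\right) \left(-2\right) = 7 - -4 = 7 + 4 = 11$)
$t{\left(k \right)} = 4 k^{2}$ ($t{\left(k \right)} = \left(2 k\right)^{2} = 4 k^{2}$)
$Z{\left(O,w \right)} = 484$ ($Z{\left(O,w \right)} = 4 \cdot 11^{2} = 4 \cdot 121 = 484$)
$\frac{1}{f{\left(-922,Z{\left(5,13 \right)} \right)}} = \frac{1}{-819} = - \frac{1}{819}$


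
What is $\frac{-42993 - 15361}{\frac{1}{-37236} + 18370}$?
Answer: $- \frac{2172869544}{684025319} \approx -3.1766$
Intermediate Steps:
$\frac{-42993 - 15361}{\frac{1}{-37236} + 18370} = - \frac{58354}{- \frac{1}{37236} + 18370} = - \frac{58354}{\frac{684025319}{37236}} = \left(-58354\right) \frac{37236}{684025319} = - \frac{2172869544}{684025319}$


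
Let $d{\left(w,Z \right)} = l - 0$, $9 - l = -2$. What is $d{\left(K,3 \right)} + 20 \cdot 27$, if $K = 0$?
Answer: $551$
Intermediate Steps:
$l = 11$ ($l = 9 - -2 = 9 + 2 = 11$)
$d{\left(w,Z \right)} = 11$ ($d{\left(w,Z \right)} = 11 - 0 = 11 + 0 = 11$)
$d{\left(K,3 \right)} + 20 \cdot 27 = 11 + 20 \cdot 27 = 11 + 540 = 551$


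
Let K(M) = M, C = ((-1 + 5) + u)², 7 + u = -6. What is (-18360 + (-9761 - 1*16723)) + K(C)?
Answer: -44763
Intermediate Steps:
u = -13 (u = -7 - 6 = -13)
C = 81 (C = ((-1 + 5) - 13)² = (4 - 13)² = (-9)² = 81)
(-18360 + (-9761 - 1*16723)) + K(C) = (-18360 + (-9761 - 1*16723)) + 81 = (-18360 + (-9761 - 16723)) + 81 = (-18360 - 26484) + 81 = -44844 + 81 = -44763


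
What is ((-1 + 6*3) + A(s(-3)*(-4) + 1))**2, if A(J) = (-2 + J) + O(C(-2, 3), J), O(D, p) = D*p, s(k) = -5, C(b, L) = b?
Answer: 36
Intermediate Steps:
A(J) = -2 - J (A(J) = (-2 + J) - 2*J = -2 - J)
((-1 + 6*3) + A(s(-3)*(-4) + 1))**2 = ((-1 + 6*3) + (-2 - (-5*(-4) + 1)))**2 = ((-1 + 18) + (-2 - (20 + 1)))**2 = (17 + (-2 - 1*21))**2 = (17 + (-2 - 21))**2 = (17 - 23)**2 = (-6)**2 = 36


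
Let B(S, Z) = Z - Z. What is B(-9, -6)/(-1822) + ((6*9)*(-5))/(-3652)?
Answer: 135/1826 ≈ 0.073932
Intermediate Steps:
B(S, Z) = 0
B(-9, -6)/(-1822) + ((6*9)*(-5))/(-3652) = 0/(-1822) + ((6*9)*(-5))/(-3652) = 0*(-1/1822) + (54*(-5))*(-1/3652) = 0 - 270*(-1/3652) = 0 + 135/1826 = 135/1826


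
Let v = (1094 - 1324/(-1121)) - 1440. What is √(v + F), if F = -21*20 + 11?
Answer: I*√947279751/1121 ≈ 27.456*I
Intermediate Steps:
v = -386542/1121 (v = (1094 - 1324*(-1/1121)) - 1440 = (1094 + 1324/1121) - 1440 = 1227698/1121 - 1440 = -386542/1121 ≈ -344.82)
F = -409 (F = -420 + 11 = -409)
√(v + F) = √(-386542/1121 - 409) = √(-845031/1121) = I*√947279751/1121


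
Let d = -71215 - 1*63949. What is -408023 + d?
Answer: -543187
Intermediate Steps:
d = -135164 (d = -71215 - 63949 = -135164)
-408023 + d = -408023 - 135164 = -543187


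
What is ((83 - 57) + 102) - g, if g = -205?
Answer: 333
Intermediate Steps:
((83 - 57) + 102) - g = ((83 - 57) + 102) - 1*(-205) = (26 + 102) + 205 = 128 + 205 = 333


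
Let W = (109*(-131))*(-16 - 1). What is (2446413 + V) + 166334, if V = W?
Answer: 2855490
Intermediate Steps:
W = 242743 (W = -14279*(-17) = 242743)
V = 242743
(2446413 + V) + 166334 = (2446413 + 242743) + 166334 = 2689156 + 166334 = 2855490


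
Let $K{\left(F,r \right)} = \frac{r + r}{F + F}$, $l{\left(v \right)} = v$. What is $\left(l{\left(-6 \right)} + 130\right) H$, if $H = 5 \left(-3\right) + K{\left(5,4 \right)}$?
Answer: $- \frac{8804}{5} \approx -1760.8$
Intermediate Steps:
$K{\left(F,r \right)} = \frac{r}{F}$ ($K{\left(F,r \right)} = \frac{2 r}{2 F} = 2 r \frac{1}{2 F} = \frac{r}{F}$)
$H = - \frac{71}{5}$ ($H = 5 \left(-3\right) + \frac{4}{5} = -15 + 4 \cdot \frac{1}{5} = -15 + \frac{4}{5} = - \frac{71}{5} \approx -14.2$)
$\left(l{\left(-6 \right)} + 130\right) H = \left(-6 + 130\right) \left(- \frac{71}{5}\right) = 124 \left(- \frac{71}{5}\right) = - \frac{8804}{5}$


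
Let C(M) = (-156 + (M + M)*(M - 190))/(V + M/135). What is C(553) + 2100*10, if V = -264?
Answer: 682648530/35087 ≈ 19456.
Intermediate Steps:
C(M) = (-156 + 2*M*(-190 + M))/(-264 + M/135) (C(M) = (-156 + (M + M)*(M - 190))/(-264 + M/135) = (-156 + (2*M)*(-190 + M))/(-264 + M*(1/135)) = (-156 + 2*M*(-190 + M))/(-264 + M/135))
C(553) + 2100*10 = 270*(-78 + 553² - 190*553)/(-35640 + 553) + 2100*10 = 270*(-78 + 305809 - 105070)/(-35087) + 21000 = 270*(-1/35087)*200661 + 21000 = -54178470/35087 + 21000 = 682648530/35087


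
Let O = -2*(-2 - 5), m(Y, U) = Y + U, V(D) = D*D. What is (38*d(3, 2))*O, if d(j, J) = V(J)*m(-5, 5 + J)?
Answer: 4256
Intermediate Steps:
V(D) = D²
m(Y, U) = U + Y
d(j, J) = J³ (d(j, J) = J²*((5 + J) - 5) = J²*J = J³)
O = 14 (O = -2*(-7) = 14)
(38*d(3, 2))*O = (38*2³)*14 = (38*8)*14 = 304*14 = 4256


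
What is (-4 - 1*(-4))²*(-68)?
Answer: 0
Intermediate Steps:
(-4 - 1*(-4))²*(-68) = (-4 + 4)²*(-68) = 0²*(-68) = 0*(-68) = 0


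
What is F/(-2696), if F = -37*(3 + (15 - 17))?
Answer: 37/2696 ≈ 0.013724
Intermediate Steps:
F = -37 (F = -37*(3 - 2) = -37*1 = -37)
F/(-2696) = -37/(-2696) = -37*(-1/2696) = 37/2696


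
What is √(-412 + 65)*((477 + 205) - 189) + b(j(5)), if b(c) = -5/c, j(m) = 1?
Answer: -5 + 493*I*√347 ≈ -5.0 + 9183.6*I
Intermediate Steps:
√(-412 + 65)*((477 + 205) - 189) + b(j(5)) = √(-412 + 65)*((477 + 205) - 189) - 5/1 = √(-347)*(682 - 189) - 5*1 = (I*√347)*493 - 5 = 493*I*√347 - 5 = -5 + 493*I*√347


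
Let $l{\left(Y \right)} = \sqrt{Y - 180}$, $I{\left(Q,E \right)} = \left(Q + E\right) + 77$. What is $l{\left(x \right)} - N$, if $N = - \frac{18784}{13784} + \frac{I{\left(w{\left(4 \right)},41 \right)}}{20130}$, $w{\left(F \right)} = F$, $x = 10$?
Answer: $\frac{385697}{284295} + i \sqrt{170} \approx 1.3567 + 13.038 i$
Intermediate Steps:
$I{\left(Q,E \right)} = 77 + E + Q$ ($I{\left(Q,E \right)} = \left(E + Q\right) + 77 = 77 + E + Q$)
$l{\left(Y \right)} = \sqrt{-180 + Y}$
$N = - \frac{385697}{284295}$ ($N = - \frac{18784}{13784} + \frac{77 + 41 + 4}{20130} = \left(-18784\right) \frac{1}{13784} + 122 \cdot \frac{1}{20130} = - \frac{2348}{1723} + \frac{1}{165} = - \frac{385697}{284295} \approx -1.3567$)
$l{\left(x \right)} - N = \sqrt{-180 + 10} - - \frac{385697}{284295} = \sqrt{-170} + \frac{385697}{284295} = i \sqrt{170} + \frac{385697}{284295} = \frac{385697}{284295} + i \sqrt{170}$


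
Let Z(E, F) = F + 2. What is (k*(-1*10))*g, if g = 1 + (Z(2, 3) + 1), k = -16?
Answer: 1120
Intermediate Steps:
Z(E, F) = 2 + F
g = 7 (g = 1 + ((2 + 3) + 1) = 1 + (5 + 1) = 1 + 6 = 7)
(k*(-1*10))*g = -(-16)*10*7 = -16*(-10)*7 = 160*7 = 1120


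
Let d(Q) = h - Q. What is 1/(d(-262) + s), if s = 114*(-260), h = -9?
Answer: -1/29387 ≈ -3.4029e-5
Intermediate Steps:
s = -29640
d(Q) = -9 - Q
1/(d(-262) + s) = 1/((-9 - 1*(-262)) - 29640) = 1/((-9 + 262) - 29640) = 1/(253 - 29640) = 1/(-29387) = -1/29387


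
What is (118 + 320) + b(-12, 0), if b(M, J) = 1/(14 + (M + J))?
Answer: 877/2 ≈ 438.50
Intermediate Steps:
b(M, J) = 1/(14 + J + M) (b(M, J) = 1/(14 + (J + M)) = 1/(14 + J + M))
(118 + 320) + b(-12, 0) = (118 + 320) + 1/(14 + 0 - 12) = 438 + 1/2 = 438 + ½ = 877/2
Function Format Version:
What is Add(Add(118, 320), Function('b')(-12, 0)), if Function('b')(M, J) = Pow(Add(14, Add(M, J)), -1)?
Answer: Rational(877, 2) ≈ 438.50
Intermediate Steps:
Function('b')(M, J) = Pow(Add(14, J, M), -1) (Function('b')(M, J) = Pow(Add(14, Add(J, M)), -1) = Pow(Add(14, J, M), -1))
Add(Add(118, 320), Function('b')(-12, 0)) = Add(Add(118, 320), Pow(Add(14, 0, -12), -1)) = Add(438, Pow(2, -1)) = Add(438, Rational(1, 2)) = Rational(877, 2)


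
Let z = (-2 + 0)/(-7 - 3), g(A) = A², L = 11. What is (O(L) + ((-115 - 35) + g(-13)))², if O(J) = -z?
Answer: 8836/25 ≈ 353.44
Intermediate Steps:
z = ⅕ (z = -2/(-10) = -2*(-⅒) = ⅕ ≈ 0.20000)
O(J) = -⅕ (O(J) = -1*⅕ = -⅕)
(O(L) + ((-115 - 35) + g(-13)))² = (-⅕ + ((-115 - 35) + (-13)²))² = (-⅕ + (-150 + 169))² = (-⅕ + 19)² = (94/5)² = 8836/25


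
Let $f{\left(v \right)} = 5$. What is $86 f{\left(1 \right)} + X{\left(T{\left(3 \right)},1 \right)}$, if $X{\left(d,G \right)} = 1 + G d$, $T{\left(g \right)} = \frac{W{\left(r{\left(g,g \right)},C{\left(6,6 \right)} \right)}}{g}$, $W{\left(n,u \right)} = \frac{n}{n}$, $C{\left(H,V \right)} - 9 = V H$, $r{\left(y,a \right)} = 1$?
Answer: $\frac{1294}{3} \approx 431.33$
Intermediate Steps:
$C{\left(H,V \right)} = 9 + H V$ ($C{\left(H,V \right)} = 9 + V H = 9 + H V$)
$W{\left(n,u \right)} = 1$
$T{\left(g \right)} = \frac{1}{g}$ ($T{\left(g \right)} = 1 \frac{1}{g} = \frac{1}{g}$)
$86 f{\left(1 \right)} + X{\left(T{\left(3 \right)},1 \right)} = 86 \cdot 5 + \left(1 + 1 \cdot \frac{1}{3}\right) = 430 + \left(1 + 1 \cdot \frac{1}{3}\right) = 430 + \left(1 + \frac{1}{3}\right) = 430 + \frac{4}{3} = \frac{1294}{3}$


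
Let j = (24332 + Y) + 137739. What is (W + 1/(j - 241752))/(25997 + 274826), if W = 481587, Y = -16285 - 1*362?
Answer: 46390312535/28977677944 ≈ 1.6009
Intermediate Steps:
Y = -16647 (Y = -16285 - 362 = -16647)
j = 145424 (j = (24332 - 16647) + 137739 = 7685 + 137739 = 145424)
(W + 1/(j - 241752))/(25997 + 274826) = (481587 + 1/(145424 - 241752))/(25997 + 274826) = (481587 + 1/(-96328))/300823 = (481587 - 1/96328)*(1/300823) = (46390312535/96328)*(1/300823) = 46390312535/28977677944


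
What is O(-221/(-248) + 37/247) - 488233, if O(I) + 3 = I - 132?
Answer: -29915406445/61256 ≈ -4.8837e+5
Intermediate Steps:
O(I) = -135 + I (O(I) = -3 + (I - 132) = -3 + (-132 + I) = -135 + I)
O(-221/(-248) + 37/247) - 488233 = (-135 + (-221/(-248) + 37/247)) - 488233 = (-135 + (-221*(-1/248) + 37*(1/247))) - 488233 = (-135 + (221/248 + 37/247)) - 488233 = (-135 + 63763/61256) - 488233 = -8205797/61256 - 488233 = -29915406445/61256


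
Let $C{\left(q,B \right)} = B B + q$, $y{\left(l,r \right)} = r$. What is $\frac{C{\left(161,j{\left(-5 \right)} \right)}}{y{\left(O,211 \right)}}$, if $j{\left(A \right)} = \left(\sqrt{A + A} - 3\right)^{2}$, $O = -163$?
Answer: $- \frac{198}{211} + \frac{12 i \sqrt{10}}{211} \approx -0.93839 + 0.17985 i$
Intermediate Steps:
$j{\left(A \right)} = \left(-3 + \sqrt{2} \sqrt{A}\right)^{2}$ ($j{\left(A \right)} = \left(\sqrt{2 A} - 3\right)^{2} = \left(\sqrt{2} \sqrt{A} - 3\right)^{2} = \left(-3 + \sqrt{2} \sqrt{A}\right)^{2}$)
$C{\left(q,B \right)} = q + B^{2}$ ($C{\left(q,B \right)} = B^{2} + q = q + B^{2}$)
$\frac{C{\left(161,j{\left(-5 \right)} \right)}}{y{\left(O,211 \right)}} = \frac{161 + \left(\left(-3 + \sqrt{2} \sqrt{-5}\right)^{2}\right)^{2}}{211} = \left(161 + \left(\left(-3 + \sqrt{2} i \sqrt{5}\right)^{2}\right)^{2}\right) \frac{1}{211} = \left(161 + \left(\left(-3 + i \sqrt{10}\right)^{2}\right)^{2}\right) \frac{1}{211} = \left(161 + \left(-3 + i \sqrt{10}\right)^{4}\right) \frac{1}{211} = \frac{161}{211} + \frac{\left(-3 + i \sqrt{10}\right)^{4}}{211}$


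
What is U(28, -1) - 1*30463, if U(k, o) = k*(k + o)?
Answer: -29707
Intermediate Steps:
U(28, -1) - 1*30463 = 28*(28 - 1) - 1*30463 = 28*27 - 30463 = 756 - 30463 = -29707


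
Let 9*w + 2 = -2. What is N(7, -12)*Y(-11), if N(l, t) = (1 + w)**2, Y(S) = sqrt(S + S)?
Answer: 25*I*sqrt(22)/81 ≈ 1.4477*I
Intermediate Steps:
Y(S) = sqrt(2)*sqrt(S) (Y(S) = sqrt(2*S) = sqrt(2)*sqrt(S))
w = -4/9 (w = -2/9 + (1/9)*(-2) = -2/9 - 2/9 = -4/9 ≈ -0.44444)
N(l, t) = 25/81 (N(l, t) = (1 - 4/9)**2 = (5/9)**2 = 25/81)
N(7, -12)*Y(-11) = 25*(sqrt(2)*sqrt(-11))/81 = 25*(sqrt(2)*(I*sqrt(11)))/81 = 25*(I*sqrt(22))/81 = 25*I*sqrt(22)/81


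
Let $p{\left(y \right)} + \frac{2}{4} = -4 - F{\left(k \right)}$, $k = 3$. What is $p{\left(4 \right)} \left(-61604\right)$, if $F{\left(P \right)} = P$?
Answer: $462030$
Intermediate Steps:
$p{\left(y \right)} = - \frac{15}{2}$ ($p{\left(y \right)} = - \frac{1}{2} - 7 = - \frac{15}{2}$)
$p{\left(4 \right)} \left(-61604\right) = \left(- \frac{15}{2}\right) \left(-61604\right) = 462030$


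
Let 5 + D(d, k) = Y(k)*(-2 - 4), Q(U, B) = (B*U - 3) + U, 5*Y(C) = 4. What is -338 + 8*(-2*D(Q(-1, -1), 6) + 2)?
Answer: -826/5 ≈ -165.20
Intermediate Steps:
Y(C) = ⅘ (Y(C) = (⅕)*4 = ⅘)
Q(U, B) = -3 + U + B*U (Q(U, B) = (-3 + B*U) + U = -3 + U + B*U)
D(d, k) = -49/5 (D(d, k) = -5 + 4*(-2 - 4)/5 = -5 + (⅘)*(-6) = -5 - 24/5 = -49/5)
-338 + 8*(-2*D(Q(-1, -1), 6) + 2) = -338 + 8*(-2*(-49/5) + 2) = -338 + 8*(98/5 + 2) = -338 + 8*(108/5) = -338 + 864/5 = -826/5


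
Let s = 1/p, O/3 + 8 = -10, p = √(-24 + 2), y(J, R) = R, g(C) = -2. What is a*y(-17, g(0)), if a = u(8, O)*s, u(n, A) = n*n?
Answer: 64*I*√22/11 ≈ 27.29*I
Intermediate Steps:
p = I*√22 (p = √(-22) = I*√22 ≈ 4.6904*I)
O = -54 (O = -24 + 3*(-10) = -24 - 30 = -54)
u(n, A) = n²
s = -I*√22/22 (s = 1/(I*√22) = -I*√22/22 ≈ -0.2132*I)
a = -32*I*√22/11 (a = 8²*(-I*√22/22) = 64*(-I*√22/22) = -32*I*√22/11 ≈ -13.645*I)
a*y(-17, g(0)) = -32*I*√22/11*(-2) = 64*I*√22/11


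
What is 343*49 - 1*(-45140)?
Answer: 61947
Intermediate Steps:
343*49 - 1*(-45140) = 16807 + 45140 = 61947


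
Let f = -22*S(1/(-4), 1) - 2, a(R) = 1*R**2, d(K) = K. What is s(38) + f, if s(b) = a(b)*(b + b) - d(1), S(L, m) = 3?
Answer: 109675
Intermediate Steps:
a(R) = R**2
f = -68 (f = -22*3 - 2 = -66 - 2 = -68)
s(b) = -1 + 2*b**3 (s(b) = b**2*(b + b) - 1*1 = b**2*(2*b) - 1 = 2*b**3 - 1 = -1 + 2*b**3)
s(38) + f = (-1 + 2*38**3) - 68 = (-1 + 2*54872) - 68 = (-1 + 109744) - 68 = 109743 - 68 = 109675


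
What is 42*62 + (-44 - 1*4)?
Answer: 2556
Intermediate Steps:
42*62 + (-44 - 1*4) = 2604 + (-44 - 4) = 2604 - 48 = 2556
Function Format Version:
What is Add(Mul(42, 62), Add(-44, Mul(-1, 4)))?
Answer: 2556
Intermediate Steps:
Add(Mul(42, 62), Add(-44, Mul(-1, 4))) = Add(2604, Add(-44, -4)) = Add(2604, -48) = 2556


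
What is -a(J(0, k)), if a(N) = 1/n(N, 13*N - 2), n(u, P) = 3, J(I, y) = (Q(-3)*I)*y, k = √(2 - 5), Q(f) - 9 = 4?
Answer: -⅓ ≈ -0.33333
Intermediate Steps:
Q(f) = 13 (Q(f) = 9 + 4 = 13)
k = I*√3 (k = √(-3) = I*√3 ≈ 1.732*I)
J(I, y) = 13*I*y (J(I, y) = (13*I)*y = 13*I*y)
a(N) = ⅓ (a(N) = 1/3 = ⅓)
-a(J(0, k)) = -1*⅓ = -⅓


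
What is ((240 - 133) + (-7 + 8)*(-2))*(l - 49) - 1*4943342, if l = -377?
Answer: -4988072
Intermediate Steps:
((240 - 133) + (-7 + 8)*(-2))*(l - 49) - 1*4943342 = ((240 - 133) + (-7 + 8)*(-2))*(-377 - 49) - 1*4943342 = (107 + 1*(-2))*(-426) - 4943342 = (107 - 2)*(-426) - 4943342 = 105*(-426) - 4943342 = -44730 - 4943342 = -4988072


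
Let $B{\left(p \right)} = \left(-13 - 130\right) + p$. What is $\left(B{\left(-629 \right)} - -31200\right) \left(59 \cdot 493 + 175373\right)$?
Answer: $6221308880$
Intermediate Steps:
$B{\left(p \right)} = -143 + p$
$\left(B{\left(-629 \right)} - -31200\right) \left(59 \cdot 493 + 175373\right) = \left(\left(-143 - 629\right) - -31200\right) \left(59 \cdot 493 + 175373\right) = \left(-772 + 31200\right) \left(29087 + 175373\right) = 30428 \cdot 204460 = 6221308880$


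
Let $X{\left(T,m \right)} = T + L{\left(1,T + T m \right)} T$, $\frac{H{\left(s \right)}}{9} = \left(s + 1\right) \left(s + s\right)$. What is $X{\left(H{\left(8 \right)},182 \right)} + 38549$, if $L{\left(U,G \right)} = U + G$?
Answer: $307410869$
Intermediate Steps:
$L{\left(U,G \right)} = G + U$
$H{\left(s \right)} = 18 s \left(1 + s\right)$ ($H{\left(s \right)} = 9 \left(s + 1\right) \left(s + s\right) = 9 \left(1 + s\right) 2 s = 9 \cdot 2 s \left(1 + s\right) = 18 s \left(1 + s\right)$)
$X{\left(T,m \right)} = T + T \left(1 + T + T m\right)$ ($X{\left(T,m \right)} = T + \left(\left(T + T m\right) + 1\right) T = T + \left(1 + T + T m\right) T = T + T \left(1 + T + T m\right)$)
$X{\left(H{\left(8 \right)},182 \right)} + 38549 = 18 \cdot 8 \left(1 + 8\right) \left(2 + 18 \cdot 8 \left(1 + 8\right) \left(1 + 182\right)\right) + 38549 = 18 \cdot 8 \cdot 9 \left(2 + 18 \cdot 8 \cdot 9 \cdot 183\right) + 38549 = 1296 \left(2 + 1296 \cdot 183\right) + 38549 = 1296 \left(2 + 237168\right) + 38549 = 1296 \cdot 237170 + 38549 = 307372320 + 38549 = 307410869$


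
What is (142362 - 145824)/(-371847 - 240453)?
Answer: 577/102050 ≈ 0.0056541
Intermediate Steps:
(142362 - 145824)/(-371847 - 240453) = -3462/(-612300) = -3462*(-1/612300) = 577/102050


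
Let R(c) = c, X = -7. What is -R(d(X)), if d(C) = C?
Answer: 7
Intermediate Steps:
-R(d(X)) = -1*(-7) = 7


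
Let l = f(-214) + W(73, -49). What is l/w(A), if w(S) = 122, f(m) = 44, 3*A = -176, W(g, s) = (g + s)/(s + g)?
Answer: 45/122 ≈ 0.36885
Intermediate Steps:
W(g, s) = 1 (W(g, s) = (g + s)/(g + s) = 1)
A = -176/3 (A = (⅓)*(-176) = -176/3 ≈ -58.667)
l = 45 (l = 44 + 1 = 45)
l/w(A) = 45/122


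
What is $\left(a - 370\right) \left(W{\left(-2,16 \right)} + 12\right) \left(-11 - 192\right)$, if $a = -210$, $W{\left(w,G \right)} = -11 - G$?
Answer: $-1766100$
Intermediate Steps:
$\left(a - 370\right) \left(W{\left(-2,16 \right)} + 12\right) \left(-11 - 192\right) = \left(-210 - 370\right) \left(\left(-11 - 16\right) + 12\right) \left(-11 - 192\right) = - 580 \left(\left(-11 - 16\right) + 12\right) \left(-203\right) = - 580 \left(-27 + 12\right) \left(-203\right) = - 580 \left(\left(-15\right) \left(-203\right)\right) = \left(-580\right) 3045 = -1766100$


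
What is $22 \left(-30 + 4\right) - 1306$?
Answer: $-1878$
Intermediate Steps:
$22 \left(-30 + 4\right) - 1306 = 22 \left(-26\right) - 1306 = -572 - 1306 = -1878$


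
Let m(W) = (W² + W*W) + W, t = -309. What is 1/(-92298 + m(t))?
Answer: 1/98355 ≈ 1.0167e-5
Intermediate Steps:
m(W) = W + 2*W² (m(W) = (W² + W²) + W = 2*W² + W = W + 2*W²)
1/(-92298 + m(t)) = 1/(-92298 - 309*(1 + 2*(-309))) = 1/(-92298 - 309*(1 - 618)) = 1/(-92298 - 309*(-617)) = 1/(-92298 + 190653) = 1/98355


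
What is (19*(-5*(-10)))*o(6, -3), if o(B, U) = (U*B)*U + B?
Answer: 57000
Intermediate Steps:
o(B, U) = B + B*U² (o(B, U) = (B*U)*U + B = B*U² + B = B + B*U²)
(19*(-5*(-10)))*o(6, -3) = (19*(-5*(-10)))*(6*(1 + (-3)²)) = (19*50)*(6*(1 + 9)) = 950*(6*10) = 950*60 = 57000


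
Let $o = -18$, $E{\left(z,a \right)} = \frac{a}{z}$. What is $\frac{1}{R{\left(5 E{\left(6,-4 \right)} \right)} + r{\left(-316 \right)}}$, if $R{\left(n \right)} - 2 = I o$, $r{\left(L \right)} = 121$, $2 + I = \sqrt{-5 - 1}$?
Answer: $\frac{53}{9075} + \frac{2 i \sqrt{6}}{3025} \approx 0.0058402 + 0.0016195 i$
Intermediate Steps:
$I = -2 + i \sqrt{6}$ ($I = -2 + \sqrt{-5 - 1} = -2 + \sqrt{-6} = -2 + i \sqrt{6} \approx -2.0 + 2.4495 i$)
$R{\left(n \right)} = 38 - 18 i \sqrt{6}$ ($R{\left(n \right)} = 2 + \left(-2 + i \sqrt{6}\right) \left(-18\right) = 2 + \left(36 - 18 i \sqrt{6}\right) = 38 - 18 i \sqrt{6}$)
$\frac{1}{R{\left(5 E{\left(6,-4 \right)} \right)} + r{\left(-316 \right)}} = \frac{1}{\left(38 - 18 i \sqrt{6}\right) + 121} = \frac{1}{159 - 18 i \sqrt{6}}$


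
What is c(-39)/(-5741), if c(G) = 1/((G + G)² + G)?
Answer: -1/34704345 ≈ -2.8815e-8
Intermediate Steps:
c(G) = 1/(G + 4*G²) (c(G) = 1/((2*G)² + G) = 1/(4*G² + G) = 1/(G + 4*G²))
c(-39)/(-5741) = (1/((-39)*(1 + 4*(-39))))/(-5741) = -1/(39*(1 - 156))*(-1/5741) = -1/39/(-155)*(-1/5741) = -1/39*(-1/155)*(-1/5741) = (1/6045)*(-1/5741) = -1/34704345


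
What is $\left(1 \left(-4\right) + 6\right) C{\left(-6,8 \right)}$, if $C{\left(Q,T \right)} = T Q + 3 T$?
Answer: $-48$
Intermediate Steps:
$C{\left(Q,T \right)} = 3 T + Q T$ ($C{\left(Q,T \right)} = Q T + 3 T = 3 T + Q T$)
$\left(1 \left(-4\right) + 6\right) C{\left(-6,8 \right)} = \left(1 \left(-4\right) + 6\right) 8 \left(3 - 6\right) = \left(-4 + 6\right) 8 \left(-3\right) = 2 \left(-24\right) = -48$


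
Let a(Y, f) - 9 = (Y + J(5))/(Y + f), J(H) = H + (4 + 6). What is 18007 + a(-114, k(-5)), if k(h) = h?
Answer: 2144003/119 ≈ 18017.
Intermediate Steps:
J(H) = 10 + H (J(H) = H + 10 = 10 + H)
a(Y, f) = 9 + (15 + Y)/(Y + f) (a(Y, f) = 9 + (Y + (10 + 5))/(Y + f) = 9 + (Y + 15)/(Y + f) = 9 + (15 + Y)/(Y + f))
18007 + a(-114, k(-5)) = 18007 + (15 + 9*(-5) + 10*(-114))/(-114 - 5) = 18007 + (15 - 45 - 1140)/(-119) = 18007 - 1/119*(-1170) = 18007 + 1170/119 = 2144003/119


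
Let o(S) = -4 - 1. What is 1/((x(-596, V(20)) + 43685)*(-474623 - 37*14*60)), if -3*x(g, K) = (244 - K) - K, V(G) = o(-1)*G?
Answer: -1/22016791511 ≈ -4.5420e-11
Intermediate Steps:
o(S) = -5
V(G) = -5*G
x(g, K) = -244/3 + 2*K/3 (x(g, K) = -((244 - K) - K)/3 = -(244 - 2*K)/3 = -244/3 + 2*K/3)
1/((x(-596, V(20)) + 43685)*(-474623 - 37*14*60)) = 1/(((-244/3 + 2*(-5*20)/3) + 43685)*(-474623 - 37*14*60)) = 1/(((-244/3 + (⅔)*(-100)) + 43685)*(-474623 - 518*60)) = 1/(((-244/3 - 200/3) + 43685)*(-474623 - 31080)) = 1/((-148 + 43685)*(-505703)) = 1/(43537*(-505703)) = 1/(-22016791511) = -1/22016791511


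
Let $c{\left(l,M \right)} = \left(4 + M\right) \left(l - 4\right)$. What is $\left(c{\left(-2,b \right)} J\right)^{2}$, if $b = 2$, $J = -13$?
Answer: $219024$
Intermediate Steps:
$c{\left(l,M \right)} = \left(-4 + l\right) \left(4 + M\right)$ ($c{\left(l,M \right)} = \left(4 + M\right) \left(-4 + l\right) = \left(-4 + l\right) \left(4 + M\right)$)
$\left(c{\left(-2,b \right)} J\right)^{2} = \left(\left(-16 - 8 + 4 \left(-2\right) + 2 \left(-2\right)\right) \left(-13\right)\right)^{2} = \left(\left(-16 - 8 - 8 - 4\right) \left(-13\right)\right)^{2} = \left(\left(-36\right) \left(-13\right)\right)^{2} = 468^{2} = 219024$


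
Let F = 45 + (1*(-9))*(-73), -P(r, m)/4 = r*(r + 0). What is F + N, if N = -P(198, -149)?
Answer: 157518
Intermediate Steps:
P(r, m) = -4*r² (P(r, m) = -4*r*(r + 0) = -4*r*r = -4*r²)
F = 702 (F = 45 - 9*(-73) = 45 + 657 = 702)
N = 156816 (N = -(-4)*198² = -(-4)*39204 = -1*(-156816) = 156816)
F + N = 702 + 156816 = 157518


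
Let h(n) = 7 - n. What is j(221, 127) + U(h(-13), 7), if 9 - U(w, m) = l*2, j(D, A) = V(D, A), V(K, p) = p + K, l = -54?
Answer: 465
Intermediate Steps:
V(K, p) = K + p
j(D, A) = A + D (j(D, A) = D + A = A + D)
U(w, m) = 117 (U(w, m) = 9 - (-54)*2 = 9 - 1*(-108) = 9 + 108 = 117)
j(221, 127) + U(h(-13), 7) = (127 + 221) + 117 = 348 + 117 = 465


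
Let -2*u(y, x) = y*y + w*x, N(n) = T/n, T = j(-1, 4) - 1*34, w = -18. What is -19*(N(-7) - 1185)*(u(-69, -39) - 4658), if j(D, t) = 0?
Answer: -2319697061/14 ≈ -1.6569e+8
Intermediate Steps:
T = -34 (T = 0 - 1*34 = 0 - 34 = -34)
N(n) = -34/n
u(y, x) = 9*x - y²/2 (u(y, x) = -(y*y - 18*x)/2 = -(y² - 18*x)/2 = 9*x - y²/2)
-19*(N(-7) - 1185)*(u(-69, -39) - 4658) = -19*(-34/(-7) - 1185)*((9*(-39) - ½*(-69)²) - 4658) = -19*(-34*(-⅐) - 1185)*((-351 - ½*4761) - 4658) = -19*(34/7 - 1185)*((-351 - 4761/2) - 4658) = -(-156959)*(-5463/2 - 4658)/7 = -(-156959)*(-14779)/(7*2) = -19*122089319/14 = -2319697061/14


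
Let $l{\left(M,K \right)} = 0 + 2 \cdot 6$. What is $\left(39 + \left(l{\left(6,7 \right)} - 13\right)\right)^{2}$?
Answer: $1444$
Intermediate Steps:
$l{\left(M,K \right)} = 12$ ($l{\left(M,K \right)} = 0 + 12 = 12$)
$\left(39 + \left(l{\left(6,7 \right)} - 13\right)\right)^{2} = \left(39 + \left(12 - 13\right)\right)^{2} = \left(39 - 1\right)^{2} = 38^{2} = 1444$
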